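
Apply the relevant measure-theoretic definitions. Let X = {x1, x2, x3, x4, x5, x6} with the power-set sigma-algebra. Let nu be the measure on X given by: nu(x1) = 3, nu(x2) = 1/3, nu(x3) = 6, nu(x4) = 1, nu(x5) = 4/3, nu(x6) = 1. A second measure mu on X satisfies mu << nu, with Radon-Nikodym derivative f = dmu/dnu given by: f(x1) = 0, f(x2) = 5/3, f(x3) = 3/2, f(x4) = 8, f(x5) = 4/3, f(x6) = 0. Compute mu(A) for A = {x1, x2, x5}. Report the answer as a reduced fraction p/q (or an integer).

By the defining property of the Radon-Nikodym derivative, for every measurable set A,
  mu(A) = integral_A f dnu.
Since nu is a discrete measure concentrated on the atoms of X, the integral over A reduces to the sum
  mu(A) = sum_{x in A} f(x) * nu({x}).
Computing each term:
  x1: f(x1) * nu(x1) = 0 * 3 = 0.
  x2: f(x2) * nu(x2) = 5/3 * 1/3 = 5/9.
  x5: f(x5) * nu(x5) = 4/3 * 4/3 = 16/9.
Summing: mu(A) = 0 + 5/9 + 16/9 = 7/3.

7/3


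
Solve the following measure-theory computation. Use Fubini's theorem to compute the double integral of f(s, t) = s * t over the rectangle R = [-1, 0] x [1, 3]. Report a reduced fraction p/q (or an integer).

f(s, t) is a tensor product of a function of s and a function of t, and both factors are bounded continuous (hence Lebesgue integrable) on the rectangle, so Fubini's theorem applies:
  integral_R f d(m x m) = (integral_a1^b1 s ds) * (integral_a2^b2 t dt).
Inner integral in s: integral_{-1}^{0} s ds = (0^2 - (-1)^2)/2
  = -1/2.
Inner integral in t: integral_{1}^{3} t dt = (3^2 - 1^2)/2
  = 4.
Product: (-1/2) * (4) = -2.

-2


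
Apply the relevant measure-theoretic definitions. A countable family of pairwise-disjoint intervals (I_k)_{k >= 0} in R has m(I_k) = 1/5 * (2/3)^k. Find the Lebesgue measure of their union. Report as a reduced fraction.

By countable additivity of the Lebesgue measure on pairwise disjoint measurable sets,
  m(union_{k >= 0} I_k) = sum_{k >= 0} m(I_k) = sum_{k >= 0} a * r^k,
  with a = 1/5 and r = 2/3.
Since 0 < r = 2/3 < 1, the geometric series converges:
  sum_{k >= 0} a * r^k = a / (1 - r).
  = 1/5 / (1 - 2/3)
  = 1/5 / (1/3)
  = 3/5.

3/5


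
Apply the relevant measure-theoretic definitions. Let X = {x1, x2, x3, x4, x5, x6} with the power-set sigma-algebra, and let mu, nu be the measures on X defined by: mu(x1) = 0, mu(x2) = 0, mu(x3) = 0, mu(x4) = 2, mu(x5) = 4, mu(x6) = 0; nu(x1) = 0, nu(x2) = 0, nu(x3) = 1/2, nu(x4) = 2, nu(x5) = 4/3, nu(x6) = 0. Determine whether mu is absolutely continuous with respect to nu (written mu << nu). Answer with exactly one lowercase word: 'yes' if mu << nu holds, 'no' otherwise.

mu << nu means: every nu-null measurable set is also mu-null; equivalently, for every atom x, if nu({x}) = 0 then mu({x}) = 0.
Checking each atom:
  x1: nu = 0, mu = 0 -> consistent with mu << nu.
  x2: nu = 0, mu = 0 -> consistent with mu << nu.
  x3: nu = 1/2 > 0 -> no constraint.
  x4: nu = 2 > 0 -> no constraint.
  x5: nu = 4/3 > 0 -> no constraint.
  x6: nu = 0, mu = 0 -> consistent with mu << nu.
No atom violates the condition. Therefore mu << nu.

yes


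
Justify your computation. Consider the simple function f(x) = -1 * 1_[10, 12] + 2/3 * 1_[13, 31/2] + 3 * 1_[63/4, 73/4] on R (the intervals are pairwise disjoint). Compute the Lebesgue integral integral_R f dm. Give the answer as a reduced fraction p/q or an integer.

For a simple function f = sum_i c_i * 1_{A_i} with disjoint A_i,
  integral f dm = sum_i c_i * m(A_i).
Lengths of the A_i:
  m(A_1) = 12 - 10 = 2.
  m(A_2) = 31/2 - 13 = 5/2.
  m(A_3) = 73/4 - 63/4 = 5/2.
Contributions c_i * m(A_i):
  (-1) * (2) = -2.
  (2/3) * (5/2) = 5/3.
  (3) * (5/2) = 15/2.
Total: -2 + 5/3 + 15/2 = 43/6.

43/6


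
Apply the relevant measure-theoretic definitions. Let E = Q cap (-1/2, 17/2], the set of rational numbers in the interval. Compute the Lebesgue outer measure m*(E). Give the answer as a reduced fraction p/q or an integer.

E = Q cap (-1/2, 17/2] is a subset of Q, which is countable. Enumerate Q = {q_1, q_2, ...}; for any eps > 0, cover q_k by the open interval (q_k - eps/2^(k+1), q_k + eps/2^(k+1)), of length eps/2^k. The total cover length is sum_{k>=1} eps/2^k = eps. Hence m*(E) <= m*(Q) <= eps for every eps > 0, and since outer measure is non-negative, m*(E) = 0.

0


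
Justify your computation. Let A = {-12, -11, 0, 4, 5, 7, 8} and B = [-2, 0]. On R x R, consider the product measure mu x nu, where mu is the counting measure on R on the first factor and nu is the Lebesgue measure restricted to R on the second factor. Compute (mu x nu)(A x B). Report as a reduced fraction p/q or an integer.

For a measurable rectangle A x B, the product measure satisfies
  (mu x nu)(A x B) = mu(A) * nu(B).
  mu(A) = 7.
  nu(B) = 2.
  (mu x nu)(A x B) = 7 * 2 = 14.

14


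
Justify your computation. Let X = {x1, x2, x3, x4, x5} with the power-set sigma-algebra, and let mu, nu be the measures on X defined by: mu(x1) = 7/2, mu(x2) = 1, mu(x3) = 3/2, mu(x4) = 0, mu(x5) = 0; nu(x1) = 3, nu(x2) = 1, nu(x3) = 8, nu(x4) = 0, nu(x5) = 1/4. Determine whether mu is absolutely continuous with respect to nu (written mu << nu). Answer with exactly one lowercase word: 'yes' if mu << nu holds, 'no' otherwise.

mu << nu means: every nu-null measurable set is also mu-null; equivalently, for every atom x, if nu({x}) = 0 then mu({x}) = 0.
Checking each atom:
  x1: nu = 3 > 0 -> no constraint.
  x2: nu = 1 > 0 -> no constraint.
  x3: nu = 8 > 0 -> no constraint.
  x4: nu = 0, mu = 0 -> consistent with mu << nu.
  x5: nu = 1/4 > 0 -> no constraint.
No atom violates the condition. Therefore mu << nu.

yes


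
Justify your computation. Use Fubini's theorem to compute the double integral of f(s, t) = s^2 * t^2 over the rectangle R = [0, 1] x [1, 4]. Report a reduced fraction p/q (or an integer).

f(s, t) is a tensor product of a function of s and a function of t, and both factors are bounded continuous (hence Lebesgue integrable) on the rectangle, so Fubini's theorem applies:
  integral_R f d(m x m) = (integral_a1^b1 s^2 ds) * (integral_a2^b2 t^2 dt).
Inner integral in s: integral_{0}^{1} s^2 ds = (1^3 - 0^3)/3
  = 1/3.
Inner integral in t: integral_{1}^{4} t^2 dt = (4^3 - 1^3)/3
  = 21.
Product: (1/3) * (21) = 7.

7


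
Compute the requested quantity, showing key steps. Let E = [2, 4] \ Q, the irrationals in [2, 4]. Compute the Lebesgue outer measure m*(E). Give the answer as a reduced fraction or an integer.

The interval I = [2, 4] has m(I) = 4 - 2 = 2 (endpoints are measure-zero, so open/closed/half-open agree). Write I = (I cap Q) u (I \ Q). The rationals in I are countable, so m*(I cap Q) = 0 (cover each rational by intervals whose total length is arbitrarily small). By countable subadditivity m*(I) <= m*(I cap Q) + m*(I \ Q), hence m*(I \ Q) >= m(I) = 2. The reverse inequality m*(I \ Q) <= m*(I) = 2 is trivial since (I \ Q) is a subset of I. Therefore m*(I \ Q) = 2.

2


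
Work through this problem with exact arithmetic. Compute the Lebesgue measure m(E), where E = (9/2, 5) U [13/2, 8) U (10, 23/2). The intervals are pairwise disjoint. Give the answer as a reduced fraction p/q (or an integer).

For pairwise disjoint intervals, m(union_i I_i) = sum_i m(I_i),
and m is invariant under swapping open/closed endpoints (single points have measure 0).
So m(E) = sum_i (b_i - a_i).
  I_1 has length 5 - 9/2 = 1/2.
  I_2 has length 8 - 13/2 = 3/2.
  I_3 has length 23/2 - 10 = 3/2.
Summing:
  m(E) = 1/2 + 3/2 + 3/2 = 7/2.

7/2


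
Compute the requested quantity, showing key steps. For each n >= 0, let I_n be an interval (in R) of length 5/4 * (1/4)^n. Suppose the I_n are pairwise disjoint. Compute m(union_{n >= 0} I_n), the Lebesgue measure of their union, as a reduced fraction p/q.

By countable additivity of the Lebesgue measure on pairwise disjoint measurable sets,
  m(union_{n >= 0} I_n) = sum_{n >= 0} m(I_n) = sum_{n >= 0} a * r^n,
  with a = 5/4 and r = 1/4.
Since 0 < r = 1/4 < 1, the geometric series converges:
  sum_{n >= 0} a * r^n = a / (1 - r).
  = 5/4 / (1 - 1/4)
  = 5/4 / (3/4)
  = 5/3.

5/3


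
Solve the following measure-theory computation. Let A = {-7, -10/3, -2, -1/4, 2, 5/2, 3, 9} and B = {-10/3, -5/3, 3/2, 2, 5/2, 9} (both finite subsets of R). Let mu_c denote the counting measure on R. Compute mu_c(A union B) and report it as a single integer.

Counting measure on a finite set equals cardinality. By inclusion-exclusion, |A union B| = |A| + |B| - |A cap B|.
|A| = 8, |B| = 6, |A cap B| = 4.
So mu_c(A union B) = 8 + 6 - 4 = 10.

10


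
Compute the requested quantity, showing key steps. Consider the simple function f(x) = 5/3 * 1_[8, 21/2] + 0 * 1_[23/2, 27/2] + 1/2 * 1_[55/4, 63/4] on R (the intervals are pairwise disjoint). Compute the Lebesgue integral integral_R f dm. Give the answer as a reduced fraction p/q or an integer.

For a simple function f = sum_i c_i * 1_{A_i} with disjoint A_i,
  integral f dm = sum_i c_i * m(A_i).
Lengths of the A_i:
  m(A_1) = 21/2 - 8 = 5/2.
  m(A_2) = 27/2 - 23/2 = 2.
  m(A_3) = 63/4 - 55/4 = 2.
Contributions c_i * m(A_i):
  (5/3) * (5/2) = 25/6.
  (0) * (2) = 0.
  (1/2) * (2) = 1.
Total: 25/6 + 0 + 1 = 31/6.

31/6


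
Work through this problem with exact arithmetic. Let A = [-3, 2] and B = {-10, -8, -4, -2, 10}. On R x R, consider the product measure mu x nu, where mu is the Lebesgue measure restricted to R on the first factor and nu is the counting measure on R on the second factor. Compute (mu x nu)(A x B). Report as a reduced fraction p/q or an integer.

For a measurable rectangle A x B, the product measure satisfies
  (mu x nu)(A x B) = mu(A) * nu(B).
  mu(A) = 5.
  nu(B) = 5.
  (mu x nu)(A x B) = 5 * 5 = 25.

25


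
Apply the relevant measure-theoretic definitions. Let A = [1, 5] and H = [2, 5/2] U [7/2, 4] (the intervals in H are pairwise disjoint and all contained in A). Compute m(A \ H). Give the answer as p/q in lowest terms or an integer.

The ambient interval has length m(A) = 5 - 1 = 4.
Since the holes are disjoint and sit inside A, by finite additivity
  m(H) = sum_i (b_i - a_i), and m(A \ H) = m(A) - m(H).
Computing the hole measures:
  m(H_1) = 5/2 - 2 = 1/2.
  m(H_2) = 4 - 7/2 = 1/2.
Summed: m(H) = 1/2 + 1/2 = 1.
So m(A \ H) = 4 - 1 = 3.

3


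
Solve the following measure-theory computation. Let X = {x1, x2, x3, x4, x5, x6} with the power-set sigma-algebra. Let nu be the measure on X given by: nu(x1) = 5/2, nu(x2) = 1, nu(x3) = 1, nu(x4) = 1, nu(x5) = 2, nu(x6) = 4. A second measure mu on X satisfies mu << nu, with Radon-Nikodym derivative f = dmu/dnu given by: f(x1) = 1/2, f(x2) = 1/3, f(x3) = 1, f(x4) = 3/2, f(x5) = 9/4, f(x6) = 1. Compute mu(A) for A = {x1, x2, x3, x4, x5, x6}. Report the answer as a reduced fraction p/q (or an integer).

By the defining property of the Radon-Nikodym derivative, for every measurable set A,
  mu(A) = integral_A f dnu.
Since nu is a discrete measure concentrated on the atoms of X, the integral over A reduces to the sum
  mu(A) = sum_{x in A} f(x) * nu({x}).
Computing each term:
  x1: f(x1) * nu(x1) = 1/2 * 5/2 = 5/4.
  x2: f(x2) * nu(x2) = 1/3 * 1 = 1/3.
  x3: f(x3) * nu(x3) = 1 * 1 = 1.
  x4: f(x4) * nu(x4) = 3/2 * 1 = 3/2.
  x5: f(x5) * nu(x5) = 9/4 * 2 = 9/2.
  x6: f(x6) * nu(x6) = 1 * 4 = 4.
Summing: mu(A) = 5/4 + 1/3 + 1 + 3/2 + 9/2 + 4 = 151/12.

151/12


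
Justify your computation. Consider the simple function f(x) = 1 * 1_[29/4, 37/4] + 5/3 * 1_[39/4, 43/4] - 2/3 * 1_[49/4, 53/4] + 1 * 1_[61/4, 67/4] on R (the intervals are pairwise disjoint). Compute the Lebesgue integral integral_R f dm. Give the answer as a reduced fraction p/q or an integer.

For a simple function f = sum_i c_i * 1_{A_i} with disjoint A_i,
  integral f dm = sum_i c_i * m(A_i).
Lengths of the A_i:
  m(A_1) = 37/4 - 29/4 = 2.
  m(A_2) = 43/4 - 39/4 = 1.
  m(A_3) = 53/4 - 49/4 = 1.
  m(A_4) = 67/4 - 61/4 = 3/2.
Contributions c_i * m(A_i):
  (1) * (2) = 2.
  (5/3) * (1) = 5/3.
  (-2/3) * (1) = -2/3.
  (1) * (3/2) = 3/2.
Total: 2 + 5/3 - 2/3 + 3/2 = 9/2.

9/2


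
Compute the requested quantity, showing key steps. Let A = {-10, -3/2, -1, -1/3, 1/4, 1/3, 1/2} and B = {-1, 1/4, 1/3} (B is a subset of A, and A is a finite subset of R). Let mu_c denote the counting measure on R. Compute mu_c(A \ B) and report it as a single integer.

Counting measure assigns mu_c(E) = |E| (number of elements) when E is finite. For B subset A, A \ B is the set of elements of A not in B, so |A \ B| = |A| - |B|.
|A| = 7, |B| = 3, so mu_c(A \ B) = 7 - 3 = 4.

4


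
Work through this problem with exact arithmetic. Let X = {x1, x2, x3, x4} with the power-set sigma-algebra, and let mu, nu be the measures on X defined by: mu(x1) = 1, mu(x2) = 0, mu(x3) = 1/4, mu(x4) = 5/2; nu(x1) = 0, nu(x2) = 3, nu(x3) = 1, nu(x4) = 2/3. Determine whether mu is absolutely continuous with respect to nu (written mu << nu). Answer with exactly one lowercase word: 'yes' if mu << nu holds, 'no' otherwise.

mu << nu means: every nu-null measurable set is also mu-null; equivalently, for every atom x, if nu({x}) = 0 then mu({x}) = 0.
Checking each atom:
  x1: nu = 0, mu = 1 > 0 -> violates mu << nu.
  x2: nu = 3 > 0 -> no constraint.
  x3: nu = 1 > 0 -> no constraint.
  x4: nu = 2/3 > 0 -> no constraint.
The atom(s) x1 violate the condition (nu = 0 but mu > 0). Therefore mu is NOT absolutely continuous w.r.t. nu.

no


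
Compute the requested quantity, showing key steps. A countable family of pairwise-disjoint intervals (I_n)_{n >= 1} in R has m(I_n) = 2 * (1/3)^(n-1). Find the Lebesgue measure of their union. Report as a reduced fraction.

By countable additivity of the Lebesgue measure on pairwise disjoint measurable sets,
  m(union_{n >= 1} I_n) = sum_{n >= 1} m(I_n) = sum_{n >= 1} a * r^(n-1),
  with a = 2 and r = 1/3.
Since 0 < r = 1/3 < 1, the geometric series converges:
  sum_{n >= 1} a * r^(n-1) = a / (1 - r).
  = 2 / (1 - 1/3)
  = 2 / (2/3)
  = 3.

3


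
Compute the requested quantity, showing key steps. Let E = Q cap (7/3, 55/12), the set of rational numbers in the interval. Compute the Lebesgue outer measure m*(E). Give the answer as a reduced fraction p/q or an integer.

Q cap (7/3, 55/12) is countable; list its elements as q_1, q_2, ... . Fix eps > 0 and cover the k-th point by an interval of length eps * 2^(-k). The cover has total length eps * sum_{k>=1} 2^(-k) = eps, so by definition of outer measure m*(Q cap (7/3, 55/12)) <= eps. Since eps was arbitrary and m* >= 0, the outer measure is 0.

0


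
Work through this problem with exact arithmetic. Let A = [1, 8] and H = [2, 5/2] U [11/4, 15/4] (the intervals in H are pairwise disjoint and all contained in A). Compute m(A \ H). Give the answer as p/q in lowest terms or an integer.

The ambient interval has length m(A) = 8 - 1 = 7.
Since the holes are disjoint and sit inside A, by finite additivity
  m(H) = sum_i (b_i - a_i), and m(A \ H) = m(A) - m(H).
Computing the hole measures:
  m(H_1) = 5/2 - 2 = 1/2.
  m(H_2) = 15/4 - 11/4 = 1.
Summed: m(H) = 1/2 + 1 = 3/2.
So m(A \ H) = 7 - 3/2 = 11/2.

11/2


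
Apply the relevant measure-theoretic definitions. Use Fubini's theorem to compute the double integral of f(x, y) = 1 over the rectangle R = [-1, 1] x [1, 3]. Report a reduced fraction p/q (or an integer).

f(x, y) is a tensor product of a function of x and a function of y, and both factors are bounded continuous (hence Lebesgue integrable) on the rectangle, so Fubini's theorem applies:
  integral_R f d(m x m) = (integral_a1^b1 1 dx) * (integral_a2^b2 1 dy).
Inner integral in x: integral_{-1}^{1} 1 dx = (1^1 - (-1)^1)/1
  = 2.
Inner integral in y: integral_{1}^{3} 1 dy = (3^1 - 1^1)/1
  = 2.
Product: (2) * (2) = 4.

4


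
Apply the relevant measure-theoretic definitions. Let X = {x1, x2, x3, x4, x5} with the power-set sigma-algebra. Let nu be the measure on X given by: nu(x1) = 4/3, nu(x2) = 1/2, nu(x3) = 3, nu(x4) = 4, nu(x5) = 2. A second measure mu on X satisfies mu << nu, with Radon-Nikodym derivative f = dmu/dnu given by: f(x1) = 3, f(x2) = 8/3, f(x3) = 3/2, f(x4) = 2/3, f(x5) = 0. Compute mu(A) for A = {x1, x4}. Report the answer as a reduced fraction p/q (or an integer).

By the defining property of the Radon-Nikodym derivative, for every measurable set A,
  mu(A) = integral_A f dnu.
Since nu is a discrete measure concentrated on the atoms of X, the integral over A reduces to the sum
  mu(A) = sum_{x in A} f(x) * nu({x}).
Computing each term:
  x1: f(x1) * nu(x1) = 3 * 4/3 = 4.
  x4: f(x4) * nu(x4) = 2/3 * 4 = 8/3.
Summing: mu(A) = 4 + 8/3 = 20/3.

20/3


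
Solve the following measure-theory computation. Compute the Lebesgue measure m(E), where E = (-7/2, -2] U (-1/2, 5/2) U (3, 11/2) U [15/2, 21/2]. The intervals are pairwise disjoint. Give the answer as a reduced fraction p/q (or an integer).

For pairwise disjoint intervals, m(union_i I_i) = sum_i m(I_i),
and m is invariant under swapping open/closed endpoints (single points have measure 0).
So m(E) = sum_i (b_i - a_i).
  I_1 has length -2 - (-7/2) = 3/2.
  I_2 has length 5/2 - (-1/2) = 3.
  I_3 has length 11/2 - 3 = 5/2.
  I_4 has length 21/2 - 15/2 = 3.
Summing:
  m(E) = 3/2 + 3 + 5/2 + 3 = 10.

10


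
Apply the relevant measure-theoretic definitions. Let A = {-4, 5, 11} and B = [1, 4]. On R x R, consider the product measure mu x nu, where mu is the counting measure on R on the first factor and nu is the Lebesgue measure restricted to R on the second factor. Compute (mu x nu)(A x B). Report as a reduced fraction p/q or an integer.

For a measurable rectangle A x B, the product measure satisfies
  (mu x nu)(A x B) = mu(A) * nu(B).
  mu(A) = 3.
  nu(B) = 3.
  (mu x nu)(A x B) = 3 * 3 = 9.

9


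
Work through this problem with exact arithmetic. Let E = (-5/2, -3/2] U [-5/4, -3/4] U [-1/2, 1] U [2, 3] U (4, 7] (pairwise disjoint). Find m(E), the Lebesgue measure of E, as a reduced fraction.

For pairwise disjoint intervals, m(union_i I_i) = sum_i m(I_i),
and m is invariant under swapping open/closed endpoints (single points have measure 0).
So m(E) = sum_i (b_i - a_i).
  I_1 has length -3/2 - (-5/2) = 1.
  I_2 has length -3/4 - (-5/4) = 1/2.
  I_3 has length 1 - (-1/2) = 3/2.
  I_4 has length 3 - 2 = 1.
  I_5 has length 7 - 4 = 3.
Summing:
  m(E) = 1 + 1/2 + 3/2 + 1 + 3 = 7.

7


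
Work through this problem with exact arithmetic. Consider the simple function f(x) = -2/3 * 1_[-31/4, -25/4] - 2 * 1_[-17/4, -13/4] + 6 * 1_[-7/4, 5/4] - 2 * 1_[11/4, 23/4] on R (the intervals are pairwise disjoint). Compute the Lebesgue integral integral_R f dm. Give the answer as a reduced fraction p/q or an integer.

For a simple function f = sum_i c_i * 1_{A_i} with disjoint A_i,
  integral f dm = sum_i c_i * m(A_i).
Lengths of the A_i:
  m(A_1) = -25/4 - (-31/4) = 3/2.
  m(A_2) = -13/4 - (-17/4) = 1.
  m(A_3) = 5/4 - (-7/4) = 3.
  m(A_4) = 23/4 - 11/4 = 3.
Contributions c_i * m(A_i):
  (-2/3) * (3/2) = -1.
  (-2) * (1) = -2.
  (6) * (3) = 18.
  (-2) * (3) = -6.
Total: -1 - 2 + 18 - 6 = 9.

9


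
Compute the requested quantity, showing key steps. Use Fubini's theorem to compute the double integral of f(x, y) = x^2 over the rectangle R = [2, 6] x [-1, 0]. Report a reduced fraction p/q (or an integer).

f(x, y) is a tensor product of a function of x and a function of y, and both factors are bounded continuous (hence Lebesgue integrable) on the rectangle, so Fubini's theorem applies:
  integral_R f d(m x m) = (integral_a1^b1 x^2 dx) * (integral_a2^b2 1 dy).
Inner integral in x: integral_{2}^{6} x^2 dx = (6^3 - 2^3)/3
  = 208/3.
Inner integral in y: integral_{-1}^{0} 1 dy = (0^1 - (-1)^1)/1
  = 1.
Product: (208/3) * (1) = 208/3.

208/3


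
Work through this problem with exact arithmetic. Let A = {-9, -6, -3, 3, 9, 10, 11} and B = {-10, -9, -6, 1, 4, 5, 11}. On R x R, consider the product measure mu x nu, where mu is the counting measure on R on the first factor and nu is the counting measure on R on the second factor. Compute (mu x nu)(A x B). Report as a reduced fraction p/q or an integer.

For a measurable rectangle A x B, the product measure satisfies
  (mu x nu)(A x B) = mu(A) * nu(B).
  mu(A) = 7.
  nu(B) = 7.
  (mu x nu)(A x B) = 7 * 7 = 49.

49


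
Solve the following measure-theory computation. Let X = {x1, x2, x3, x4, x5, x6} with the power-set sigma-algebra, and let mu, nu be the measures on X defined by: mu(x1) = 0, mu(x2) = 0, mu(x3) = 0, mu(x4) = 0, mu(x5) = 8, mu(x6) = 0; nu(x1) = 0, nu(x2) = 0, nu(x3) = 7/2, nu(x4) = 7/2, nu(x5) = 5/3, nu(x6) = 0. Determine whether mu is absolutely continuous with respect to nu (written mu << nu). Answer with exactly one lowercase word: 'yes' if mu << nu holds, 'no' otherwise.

mu << nu means: every nu-null measurable set is also mu-null; equivalently, for every atom x, if nu({x}) = 0 then mu({x}) = 0.
Checking each atom:
  x1: nu = 0, mu = 0 -> consistent with mu << nu.
  x2: nu = 0, mu = 0 -> consistent with mu << nu.
  x3: nu = 7/2 > 0 -> no constraint.
  x4: nu = 7/2 > 0 -> no constraint.
  x5: nu = 5/3 > 0 -> no constraint.
  x6: nu = 0, mu = 0 -> consistent with mu << nu.
No atom violates the condition. Therefore mu << nu.

yes


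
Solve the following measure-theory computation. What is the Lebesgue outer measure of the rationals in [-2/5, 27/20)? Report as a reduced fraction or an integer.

Q cap [-2/5, 27/20) is countable; list its elements as q_1, q_2, ... . Fix eps > 0 and cover the k-th point by an interval of length eps * 2^(-k). The cover has total length eps * sum_{k>=1} 2^(-k) = eps, so by definition of outer measure m*(Q cap [-2/5, 27/20)) <= eps. Since eps was arbitrary and m* >= 0, the outer measure is 0.

0


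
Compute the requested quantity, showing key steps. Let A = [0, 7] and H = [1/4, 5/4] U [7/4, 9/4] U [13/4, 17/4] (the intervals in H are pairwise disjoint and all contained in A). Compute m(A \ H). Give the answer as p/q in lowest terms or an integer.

The ambient interval has length m(A) = 7 - 0 = 7.
Since the holes are disjoint and sit inside A, by finite additivity
  m(H) = sum_i (b_i - a_i), and m(A \ H) = m(A) - m(H).
Computing the hole measures:
  m(H_1) = 5/4 - 1/4 = 1.
  m(H_2) = 9/4 - 7/4 = 1/2.
  m(H_3) = 17/4 - 13/4 = 1.
Summed: m(H) = 1 + 1/2 + 1 = 5/2.
So m(A \ H) = 7 - 5/2 = 9/2.

9/2


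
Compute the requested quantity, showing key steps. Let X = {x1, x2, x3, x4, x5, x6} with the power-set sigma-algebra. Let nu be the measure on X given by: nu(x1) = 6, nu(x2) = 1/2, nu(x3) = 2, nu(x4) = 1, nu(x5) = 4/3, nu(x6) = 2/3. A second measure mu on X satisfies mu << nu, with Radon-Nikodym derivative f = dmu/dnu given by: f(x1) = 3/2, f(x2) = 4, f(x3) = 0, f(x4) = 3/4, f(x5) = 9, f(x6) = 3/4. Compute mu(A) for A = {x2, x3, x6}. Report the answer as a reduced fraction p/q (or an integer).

By the defining property of the Radon-Nikodym derivative, for every measurable set A,
  mu(A) = integral_A f dnu.
Since nu is a discrete measure concentrated on the atoms of X, the integral over A reduces to the sum
  mu(A) = sum_{x in A} f(x) * nu({x}).
Computing each term:
  x2: f(x2) * nu(x2) = 4 * 1/2 = 2.
  x3: f(x3) * nu(x3) = 0 * 2 = 0.
  x6: f(x6) * nu(x6) = 3/4 * 2/3 = 1/2.
Summing: mu(A) = 2 + 0 + 1/2 = 5/2.

5/2


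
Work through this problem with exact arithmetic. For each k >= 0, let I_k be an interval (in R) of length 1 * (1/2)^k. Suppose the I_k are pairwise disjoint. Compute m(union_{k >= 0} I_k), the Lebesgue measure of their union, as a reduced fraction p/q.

By countable additivity of the Lebesgue measure on pairwise disjoint measurable sets,
  m(union_{k >= 0} I_k) = sum_{k >= 0} m(I_k) = sum_{k >= 0} a * r^k,
  with a = 1 and r = 1/2.
Since 0 < r = 1/2 < 1, the geometric series converges:
  sum_{k >= 0} a * r^k = a / (1 - r).
  = 1 / (1 - 1/2)
  = 1 / (1/2)
  = 2.

2


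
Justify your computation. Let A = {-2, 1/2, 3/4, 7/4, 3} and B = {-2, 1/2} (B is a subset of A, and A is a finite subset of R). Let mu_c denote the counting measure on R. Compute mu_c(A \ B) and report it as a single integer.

Counting measure assigns mu_c(E) = |E| (number of elements) when E is finite. For B subset A, A \ B is the set of elements of A not in B, so |A \ B| = |A| - |B|.
|A| = 5, |B| = 2, so mu_c(A \ B) = 5 - 2 = 3.

3


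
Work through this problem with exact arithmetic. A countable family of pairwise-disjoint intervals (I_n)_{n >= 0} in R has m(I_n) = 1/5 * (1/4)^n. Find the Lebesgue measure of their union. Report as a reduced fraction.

By countable additivity of the Lebesgue measure on pairwise disjoint measurable sets,
  m(union_{n >= 0} I_n) = sum_{n >= 0} m(I_n) = sum_{n >= 0} a * r^n,
  with a = 1/5 and r = 1/4.
Since 0 < r = 1/4 < 1, the geometric series converges:
  sum_{n >= 0} a * r^n = a / (1 - r).
  = 1/5 / (1 - 1/4)
  = 1/5 / (3/4)
  = 4/15.

4/15


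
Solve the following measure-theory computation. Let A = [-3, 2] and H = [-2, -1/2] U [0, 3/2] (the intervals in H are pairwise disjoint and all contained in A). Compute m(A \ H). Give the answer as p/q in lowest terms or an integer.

The ambient interval has length m(A) = 2 - (-3) = 5.
Since the holes are disjoint and sit inside A, by finite additivity
  m(H) = sum_i (b_i - a_i), and m(A \ H) = m(A) - m(H).
Computing the hole measures:
  m(H_1) = -1/2 - (-2) = 3/2.
  m(H_2) = 3/2 - 0 = 3/2.
Summed: m(H) = 3/2 + 3/2 = 3.
So m(A \ H) = 5 - 3 = 2.

2


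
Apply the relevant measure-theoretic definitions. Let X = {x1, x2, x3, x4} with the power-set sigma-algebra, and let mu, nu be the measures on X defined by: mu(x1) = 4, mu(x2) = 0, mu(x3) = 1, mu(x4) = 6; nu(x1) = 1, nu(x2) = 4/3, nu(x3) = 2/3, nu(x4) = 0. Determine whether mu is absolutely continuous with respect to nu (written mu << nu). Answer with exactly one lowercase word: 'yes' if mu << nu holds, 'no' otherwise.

mu << nu means: every nu-null measurable set is also mu-null; equivalently, for every atom x, if nu({x}) = 0 then mu({x}) = 0.
Checking each atom:
  x1: nu = 1 > 0 -> no constraint.
  x2: nu = 4/3 > 0 -> no constraint.
  x3: nu = 2/3 > 0 -> no constraint.
  x4: nu = 0, mu = 6 > 0 -> violates mu << nu.
The atom(s) x4 violate the condition (nu = 0 but mu > 0). Therefore mu is NOT absolutely continuous w.r.t. nu.

no


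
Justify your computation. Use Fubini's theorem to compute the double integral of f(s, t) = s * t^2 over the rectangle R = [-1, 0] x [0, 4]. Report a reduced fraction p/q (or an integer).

f(s, t) is a tensor product of a function of s and a function of t, and both factors are bounded continuous (hence Lebesgue integrable) on the rectangle, so Fubini's theorem applies:
  integral_R f d(m x m) = (integral_a1^b1 s ds) * (integral_a2^b2 t^2 dt).
Inner integral in s: integral_{-1}^{0} s ds = (0^2 - (-1)^2)/2
  = -1/2.
Inner integral in t: integral_{0}^{4} t^2 dt = (4^3 - 0^3)/3
  = 64/3.
Product: (-1/2) * (64/3) = -32/3.

-32/3


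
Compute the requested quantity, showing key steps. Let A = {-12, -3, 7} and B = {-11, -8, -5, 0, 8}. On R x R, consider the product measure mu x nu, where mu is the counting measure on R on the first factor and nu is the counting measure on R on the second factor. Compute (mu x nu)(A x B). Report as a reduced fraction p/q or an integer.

For a measurable rectangle A x B, the product measure satisfies
  (mu x nu)(A x B) = mu(A) * nu(B).
  mu(A) = 3.
  nu(B) = 5.
  (mu x nu)(A x B) = 3 * 5 = 15.

15


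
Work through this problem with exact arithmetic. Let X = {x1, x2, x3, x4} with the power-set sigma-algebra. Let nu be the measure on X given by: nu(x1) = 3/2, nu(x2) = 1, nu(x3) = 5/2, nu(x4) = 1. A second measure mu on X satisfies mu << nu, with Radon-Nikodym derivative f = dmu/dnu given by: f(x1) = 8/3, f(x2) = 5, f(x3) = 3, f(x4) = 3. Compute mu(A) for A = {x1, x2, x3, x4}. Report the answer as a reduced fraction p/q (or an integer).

By the defining property of the Radon-Nikodym derivative, for every measurable set A,
  mu(A) = integral_A f dnu.
Since nu is a discrete measure concentrated on the atoms of X, the integral over A reduces to the sum
  mu(A) = sum_{x in A} f(x) * nu({x}).
Computing each term:
  x1: f(x1) * nu(x1) = 8/3 * 3/2 = 4.
  x2: f(x2) * nu(x2) = 5 * 1 = 5.
  x3: f(x3) * nu(x3) = 3 * 5/2 = 15/2.
  x4: f(x4) * nu(x4) = 3 * 1 = 3.
Summing: mu(A) = 4 + 5 + 15/2 + 3 = 39/2.

39/2


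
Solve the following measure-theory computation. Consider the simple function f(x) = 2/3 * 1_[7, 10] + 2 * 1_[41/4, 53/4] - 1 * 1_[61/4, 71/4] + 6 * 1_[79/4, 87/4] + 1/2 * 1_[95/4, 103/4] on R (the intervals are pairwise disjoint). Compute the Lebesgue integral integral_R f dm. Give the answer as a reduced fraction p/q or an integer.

For a simple function f = sum_i c_i * 1_{A_i} with disjoint A_i,
  integral f dm = sum_i c_i * m(A_i).
Lengths of the A_i:
  m(A_1) = 10 - 7 = 3.
  m(A_2) = 53/4 - 41/4 = 3.
  m(A_3) = 71/4 - 61/4 = 5/2.
  m(A_4) = 87/4 - 79/4 = 2.
  m(A_5) = 103/4 - 95/4 = 2.
Contributions c_i * m(A_i):
  (2/3) * (3) = 2.
  (2) * (3) = 6.
  (-1) * (5/2) = -5/2.
  (6) * (2) = 12.
  (1/2) * (2) = 1.
Total: 2 + 6 - 5/2 + 12 + 1 = 37/2.

37/2


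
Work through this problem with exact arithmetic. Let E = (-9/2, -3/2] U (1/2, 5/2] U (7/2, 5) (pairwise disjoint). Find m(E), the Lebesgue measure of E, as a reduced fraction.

For pairwise disjoint intervals, m(union_i I_i) = sum_i m(I_i),
and m is invariant under swapping open/closed endpoints (single points have measure 0).
So m(E) = sum_i (b_i - a_i).
  I_1 has length -3/2 - (-9/2) = 3.
  I_2 has length 5/2 - 1/2 = 2.
  I_3 has length 5 - 7/2 = 3/2.
Summing:
  m(E) = 3 + 2 + 3/2 = 13/2.

13/2


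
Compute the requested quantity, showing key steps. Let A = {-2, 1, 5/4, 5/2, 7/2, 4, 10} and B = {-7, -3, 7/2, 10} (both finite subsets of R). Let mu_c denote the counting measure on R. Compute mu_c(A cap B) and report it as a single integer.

Counting measure on a finite set equals cardinality. mu_c(A cap B) = |A cap B| (elements appearing in both).
Enumerating the elements of A that also lie in B gives 2 element(s).
So mu_c(A cap B) = 2.

2


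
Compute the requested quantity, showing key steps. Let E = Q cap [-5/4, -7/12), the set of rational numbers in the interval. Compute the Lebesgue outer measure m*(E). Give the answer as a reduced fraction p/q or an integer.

E = Q cap [-5/4, -7/12) is a subset of Q, which is countable. Enumerate Q = {q_1, q_2, ...}; for any eps > 0, cover q_k by the open interval (q_k - eps/2^(k+1), q_k + eps/2^(k+1)), of length eps/2^k. The total cover length is sum_{k>=1} eps/2^k = eps. Hence m*(E) <= m*(Q) <= eps for every eps > 0, and since outer measure is non-negative, m*(E) = 0.

0


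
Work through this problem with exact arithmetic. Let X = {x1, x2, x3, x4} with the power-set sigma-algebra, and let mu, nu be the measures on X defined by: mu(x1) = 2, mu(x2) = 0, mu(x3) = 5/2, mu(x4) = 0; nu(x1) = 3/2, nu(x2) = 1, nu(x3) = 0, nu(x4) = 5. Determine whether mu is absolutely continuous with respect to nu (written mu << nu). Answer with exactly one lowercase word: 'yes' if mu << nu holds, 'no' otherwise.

mu << nu means: every nu-null measurable set is also mu-null; equivalently, for every atom x, if nu({x}) = 0 then mu({x}) = 0.
Checking each atom:
  x1: nu = 3/2 > 0 -> no constraint.
  x2: nu = 1 > 0 -> no constraint.
  x3: nu = 0, mu = 5/2 > 0 -> violates mu << nu.
  x4: nu = 5 > 0 -> no constraint.
The atom(s) x3 violate the condition (nu = 0 but mu > 0). Therefore mu is NOT absolutely continuous w.r.t. nu.

no


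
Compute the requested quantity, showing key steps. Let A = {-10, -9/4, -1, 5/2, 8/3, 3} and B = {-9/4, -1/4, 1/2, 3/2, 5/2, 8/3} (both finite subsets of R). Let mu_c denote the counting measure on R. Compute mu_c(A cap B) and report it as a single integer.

Counting measure on a finite set equals cardinality. mu_c(A cap B) = |A cap B| (elements appearing in both).
Enumerating the elements of A that also lie in B gives 3 element(s).
So mu_c(A cap B) = 3.

3


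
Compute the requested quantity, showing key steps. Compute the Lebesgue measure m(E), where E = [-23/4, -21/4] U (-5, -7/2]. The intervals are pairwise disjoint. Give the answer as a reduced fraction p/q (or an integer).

For pairwise disjoint intervals, m(union_i I_i) = sum_i m(I_i),
and m is invariant under swapping open/closed endpoints (single points have measure 0).
So m(E) = sum_i (b_i - a_i).
  I_1 has length -21/4 - (-23/4) = 1/2.
  I_2 has length -7/2 - (-5) = 3/2.
Summing:
  m(E) = 1/2 + 3/2 = 2.

2


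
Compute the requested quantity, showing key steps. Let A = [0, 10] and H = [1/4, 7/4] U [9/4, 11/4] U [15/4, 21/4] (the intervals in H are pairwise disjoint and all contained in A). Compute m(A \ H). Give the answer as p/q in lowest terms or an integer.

The ambient interval has length m(A) = 10 - 0 = 10.
Since the holes are disjoint and sit inside A, by finite additivity
  m(H) = sum_i (b_i - a_i), and m(A \ H) = m(A) - m(H).
Computing the hole measures:
  m(H_1) = 7/4 - 1/4 = 3/2.
  m(H_2) = 11/4 - 9/4 = 1/2.
  m(H_3) = 21/4 - 15/4 = 3/2.
Summed: m(H) = 3/2 + 1/2 + 3/2 = 7/2.
So m(A \ H) = 10 - 7/2 = 13/2.

13/2


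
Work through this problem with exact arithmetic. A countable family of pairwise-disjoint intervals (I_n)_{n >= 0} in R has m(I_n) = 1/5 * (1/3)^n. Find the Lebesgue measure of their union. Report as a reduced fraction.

By countable additivity of the Lebesgue measure on pairwise disjoint measurable sets,
  m(union_{n >= 0} I_n) = sum_{n >= 0} m(I_n) = sum_{n >= 0} a * r^n,
  with a = 1/5 and r = 1/3.
Since 0 < r = 1/3 < 1, the geometric series converges:
  sum_{n >= 0} a * r^n = a / (1 - r).
  = 1/5 / (1 - 1/3)
  = 1/5 / (2/3)
  = 3/10.

3/10


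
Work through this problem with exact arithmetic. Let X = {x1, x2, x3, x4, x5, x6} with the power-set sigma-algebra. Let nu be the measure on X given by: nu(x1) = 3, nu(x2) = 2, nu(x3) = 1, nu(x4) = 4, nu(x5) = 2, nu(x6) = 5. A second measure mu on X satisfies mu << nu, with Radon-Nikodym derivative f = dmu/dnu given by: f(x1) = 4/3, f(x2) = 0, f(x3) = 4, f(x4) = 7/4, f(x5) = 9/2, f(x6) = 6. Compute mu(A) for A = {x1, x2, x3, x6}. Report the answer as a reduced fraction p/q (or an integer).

By the defining property of the Radon-Nikodym derivative, for every measurable set A,
  mu(A) = integral_A f dnu.
Since nu is a discrete measure concentrated on the atoms of X, the integral over A reduces to the sum
  mu(A) = sum_{x in A} f(x) * nu({x}).
Computing each term:
  x1: f(x1) * nu(x1) = 4/3 * 3 = 4.
  x2: f(x2) * nu(x2) = 0 * 2 = 0.
  x3: f(x3) * nu(x3) = 4 * 1 = 4.
  x6: f(x6) * nu(x6) = 6 * 5 = 30.
Summing: mu(A) = 4 + 0 + 4 + 30 = 38.

38


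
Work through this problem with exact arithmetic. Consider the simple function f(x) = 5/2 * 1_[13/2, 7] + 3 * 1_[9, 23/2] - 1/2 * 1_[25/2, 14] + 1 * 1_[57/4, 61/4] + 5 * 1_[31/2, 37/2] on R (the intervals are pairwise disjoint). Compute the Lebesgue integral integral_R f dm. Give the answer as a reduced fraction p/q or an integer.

For a simple function f = sum_i c_i * 1_{A_i} with disjoint A_i,
  integral f dm = sum_i c_i * m(A_i).
Lengths of the A_i:
  m(A_1) = 7 - 13/2 = 1/2.
  m(A_2) = 23/2 - 9 = 5/2.
  m(A_3) = 14 - 25/2 = 3/2.
  m(A_4) = 61/4 - 57/4 = 1.
  m(A_5) = 37/2 - 31/2 = 3.
Contributions c_i * m(A_i):
  (5/2) * (1/2) = 5/4.
  (3) * (5/2) = 15/2.
  (-1/2) * (3/2) = -3/4.
  (1) * (1) = 1.
  (5) * (3) = 15.
Total: 5/4 + 15/2 - 3/4 + 1 + 15 = 24.

24


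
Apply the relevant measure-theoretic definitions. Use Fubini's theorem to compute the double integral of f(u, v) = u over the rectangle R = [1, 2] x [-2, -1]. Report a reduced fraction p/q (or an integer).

f(u, v) is a tensor product of a function of u and a function of v, and both factors are bounded continuous (hence Lebesgue integrable) on the rectangle, so Fubini's theorem applies:
  integral_R f d(m x m) = (integral_a1^b1 u du) * (integral_a2^b2 1 dv).
Inner integral in u: integral_{1}^{2} u du = (2^2 - 1^2)/2
  = 3/2.
Inner integral in v: integral_{-2}^{-1} 1 dv = ((-1)^1 - (-2)^1)/1
  = 1.
Product: (3/2) * (1) = 3/2.

3/2


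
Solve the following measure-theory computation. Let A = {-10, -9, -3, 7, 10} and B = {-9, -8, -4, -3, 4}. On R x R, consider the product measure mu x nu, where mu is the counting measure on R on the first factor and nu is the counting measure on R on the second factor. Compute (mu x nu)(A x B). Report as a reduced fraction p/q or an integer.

For a measurable rectangle A x B, the product measure satisfies
  (mu x nu)(A x B) = mu(A) * nu(B).
  mu(A) = 5.
  nu(B) = 5.
  (mu x nu)(A x B) = 5 * 5 = 25.

25


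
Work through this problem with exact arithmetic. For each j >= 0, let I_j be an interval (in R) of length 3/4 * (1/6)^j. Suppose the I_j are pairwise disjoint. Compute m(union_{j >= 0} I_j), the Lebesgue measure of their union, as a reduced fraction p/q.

By countable additivity of the Lebesgue measure on pairwise disjoint measurable sets,
  m(union_{j >= 0} I_j) = sum_{j >= 0} m(I_j) = sum_{j >= 0} a * r^j,
  with a = 3/4 and r = 1/6.
Since 0 < r = 1/6 < 1, the geometric series converges:
  sum_{j >= 0} a * r^j = a / (1 - r).
  = 3/4 / (1 - 1/6)
  = 3/4 / (5/6)
  = 9/10.

9/10


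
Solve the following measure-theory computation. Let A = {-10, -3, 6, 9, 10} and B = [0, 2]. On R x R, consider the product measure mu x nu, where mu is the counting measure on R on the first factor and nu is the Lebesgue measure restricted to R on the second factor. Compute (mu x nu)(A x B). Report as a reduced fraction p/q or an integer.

For a measurable rectangle A x B, the product measure satisfies
  (mu x nu)(A x B) = mu(A) * nu(B).
  mu(A) = 5.
  nu(B) = 2.
  (mu x nu)(A x B) = 5 * 2 = 10.

10


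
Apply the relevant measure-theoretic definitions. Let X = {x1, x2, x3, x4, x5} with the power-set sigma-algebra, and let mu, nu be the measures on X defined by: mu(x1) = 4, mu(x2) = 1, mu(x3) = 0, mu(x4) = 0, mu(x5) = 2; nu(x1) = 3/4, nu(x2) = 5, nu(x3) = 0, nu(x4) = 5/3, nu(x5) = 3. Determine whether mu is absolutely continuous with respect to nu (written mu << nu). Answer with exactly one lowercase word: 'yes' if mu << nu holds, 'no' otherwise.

mu << nu means: every nu-null measurable set is also mu-null; equivalently, for every atom x, if nu({x}) = 0 then mu({x}) = 0.
Checking each atom:
  x1: nu = 3/4 > 0 -> no constraint.
  x2: nu = 5 > 0 -> no constraint.
  x3: nu = 0, mu = 0 -> consistent with mu << nu.
  x4: nu = 5/3 > 0 -> no constraint.
  x5: nu = 3 > 0 -> no constraint.
No atom violates the condition. Therefore mu << nu.

yes


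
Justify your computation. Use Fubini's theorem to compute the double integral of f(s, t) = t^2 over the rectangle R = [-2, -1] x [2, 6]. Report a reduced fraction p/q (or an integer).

f(s, t) is a tensor product of a function of s and a function of t, and both factors are bounded continuous (hence Lebesgue integrable) on the rectangle, so Fubini's theorem applies:
  integral_R f d(m x m) = (integral_a1^b1 1 ds) * (integral_a2^b2 t^2 dt).
Inner integral in s: integral_{-2}^{-1} 1 ds = ((-1)^1 - (-2)^1)/1
  = 1.
Inner integral in t: integral_{2}^{6} t^2 dt = (6^3 - 2^3)/3
  = 208/3.
Product: (1) * (208/3) = 208/3.

208/3


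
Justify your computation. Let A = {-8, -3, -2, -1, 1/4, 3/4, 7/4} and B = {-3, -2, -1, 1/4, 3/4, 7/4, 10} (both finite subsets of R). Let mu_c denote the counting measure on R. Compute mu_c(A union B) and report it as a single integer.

Counting measure on a finite set equals cardinality. By inclusion-exclusion, |A union B| = |A| + |B| - |A cap B|.
|A| = 7, |B| = 7, |A cap B| = 6.
So mu_c(A union B) = 7 + 7 - 6 = 8.

8


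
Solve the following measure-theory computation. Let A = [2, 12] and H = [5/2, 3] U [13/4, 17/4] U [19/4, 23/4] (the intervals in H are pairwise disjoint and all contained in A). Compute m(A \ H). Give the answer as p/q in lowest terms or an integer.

The ambient interval has length m(A) = 12 - 2 = 10.
Since the holes are disjoint and sit inside A, by finite additivity
  m(H) = sum_i (b_i - a_i), and m(A \ H) = m(A) - m(H).
Computing the hole measures:
  m(H_1) = 3 - 5/2 = 1/2.
  m(H_2) = 17/4 - 13/4 = 1.
  m(H_3) = 23/4 - 19/4 = 1.
Summed: m(H) = 1/2 + 1 + 1 = 5/2.
So m(A \ H) = 10 - 5/2 = 15/2.

15/2


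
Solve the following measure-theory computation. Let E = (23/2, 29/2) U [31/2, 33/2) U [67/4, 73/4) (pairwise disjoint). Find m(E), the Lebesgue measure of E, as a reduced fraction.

For pairwise disjoint intervals, m(union_i I_i) = sum_i m(I_i),
and m is invariant under swapping open/closed endpoints (single points have measure 0).
So m(E) = sum_i (b_i - a_i).
  I_1 has length 29/2 - 23/2 = 3.
  I_2 has length 33/2 - 31/2 = 1.
  I_3 has length 73/4 - 67/4 = 3/2.
Summing:
  m(E) = 3 + 1 + 3/2 = 11/2.

11/2
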